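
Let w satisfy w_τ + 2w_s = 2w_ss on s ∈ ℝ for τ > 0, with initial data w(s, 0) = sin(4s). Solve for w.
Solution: Moving frame: η = s - 2τ, σ = τ, w = u(η,σ), so w_τ = u_σ - 2u_η and w_ss = u_ηη.
Hence w_τ + 2w_s = u_σ and the PDE becomes the heat equation u_σ = 2u_ηη on η ∈ ℝ.
Initial data: u(η,0) = w(η,0) = sin(4η). Each mode sin(nη) decays as exp(-2n²σ) on ℝ, so u(η,σ) = Σ c_n exp(-2n²σ) sin(nη) with c_4=1: u(η,σ) = exp(-32σ)sin(4η).
Substituting back: w(s,τ) = u(s - 2τ, τ).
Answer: w(s, τ) = exp(-32τ)sin(4s - 8τ)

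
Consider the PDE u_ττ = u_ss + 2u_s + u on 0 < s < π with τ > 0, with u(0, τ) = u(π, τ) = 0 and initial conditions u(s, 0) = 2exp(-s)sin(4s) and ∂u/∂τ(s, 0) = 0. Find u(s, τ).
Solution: Substitute u = exp(-s)w, i.e. w = exp(s)u.
By the product rule, u_s = exp(-s)(w_s - w), u_ss = exp(-s)(w_ss - 2w_s + w), u_ττ = exp(-s)w_ττ.
Substituting into the PDE and dividing by exp(-s): w_ττ = (w_ss - 2w_s + w) + 2(w_s - w) + w.
The lower-order terms cancel, leaving the standard wave equation w_ττ = w_ss.
Initial data for w: w(s,0) = exp(s)u(s,0) = 2sin(4s); w_τ(s,0) = exp(s)u_τ(s,0) = 0. The boundary conditions carry over: w(0,τ) = w(π,τ) = 0.
Solve for w:
  Using separation of variables w = X(s)T(τ):
  Eigenfunctions: sin(ns), n = 1, 2, 3, ...
  General solution: w(s, τ) = Σ [A_n cos(n τ) + B_n sin(n τ)] sin(ns)
  From w(s,0) = 2sin(4s): A_4=2. From w_τ(s,0) = 0: all B_n = 0.
Hence w(s,τ) = 2sin(4s)cos(4τ).
Transform back: u(s,τ) = exp(-s)w(s,τ).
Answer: u(s, τ) = 2exp(-s)sin(4s)cos(4τ)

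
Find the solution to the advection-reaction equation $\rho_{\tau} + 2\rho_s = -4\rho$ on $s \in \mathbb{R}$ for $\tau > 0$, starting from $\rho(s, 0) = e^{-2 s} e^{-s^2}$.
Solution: Substitute $\rho = e^{-2s}u$.
Then $\rho_s = e^{-2s}(u_s - 2u)$, $\rho_{\tau} = e^{-2s}u_{\tau}$; substituting and dividing by $e^{-2s}$, the lower-order terms cancel: $u_{\tau} + 2u_s = 0$ (standard advection equation).
Data for $u$: $u(s,0) = e^{2s}\rho(s,0) = e^{-s^2}$.
By characteristics ($ds/d\tau = 2$), $u(s,\tau) = f(s - 2\tau)$ with $f = u( \cdot , 0)$.
So $u(s,\tau) = e^{-(s - 2 \tau)^2}$, and $\rho(s,\tau) = e^{-2s}u(s,\tau)$.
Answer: $\rho(s, \tau) = e^{-2 s} e^{-(-2 \tau + s)^2}$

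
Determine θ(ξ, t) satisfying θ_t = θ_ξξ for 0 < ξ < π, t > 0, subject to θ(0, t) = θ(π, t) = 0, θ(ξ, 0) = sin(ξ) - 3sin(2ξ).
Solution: Using separation of variables θ = X(ξ)G(t):
Eigenfunctions: sin(nξ), n = 1, 2, 3, ...
General solution: θ(ξ, t) = Σ c_n sin(nξ) exp(-n² t)
Matching θ(ξ,0) = sin(ξ) - 3sin(2ξ) term by term: c_1=1, c_2=-3.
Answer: θ(ξ, t) = exp(-t)sin(ξ) - 3exp(-4t)sin(2ξ)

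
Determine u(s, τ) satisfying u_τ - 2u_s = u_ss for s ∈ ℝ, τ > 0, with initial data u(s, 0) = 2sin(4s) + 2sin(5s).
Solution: Moving frame: η = s + 2τ, σ = τ, u = w(η,σ), so u_τ = w_σ + 2w_η and u_ss = w_ηη.
Hence u_τ - 2u_s = w_σ and the PDE becomes the heat equation w_σ = w_ηη on η ∈ ℝ.
Initial data: w(η,0) = u(η,0) = 2sin(4η) + 2sin(5η). Each mode sin(nη) decays as exp(-n²σ) on ℝ, so w(η,σ) = Σ c_n exp(-n²σ) sin(nη) with c_4=2, c_5=2: w(η,σ) = 2exp(-16σ)sin(4η) + 2exp(-25σ)sin(5η).
Substituting back: u(s,τ) = w(s + 2τ, τ).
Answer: u(s, τ) = 2exp(-16τ)sin(4s + 8τ) + 2exp(-25τ)sin(5s + 10τ)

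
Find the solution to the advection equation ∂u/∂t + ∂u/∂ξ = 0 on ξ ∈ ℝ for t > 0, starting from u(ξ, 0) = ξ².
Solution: By method of characteristics (waves move right with speed 1):
Along characteristics ξ - t = const, u is constant, so u(ξ,t) = f(ξ - t) with f = u(·, 0).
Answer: u(ξ, t) = t² - 2tξ + ξ²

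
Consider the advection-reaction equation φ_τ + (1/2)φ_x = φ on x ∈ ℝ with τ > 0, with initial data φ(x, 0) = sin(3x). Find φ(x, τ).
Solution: Substitute φ = exp(τ)u, i.e. u = exp(-τ)φ.
By the product rule, φ_τ = exp(τ)(u_τ + u), φ_x = exp(τ)u_x.
Substituting into the PDE and dividing by exp(τ): u_τ + u + (1/2)u_x = u.
The lower-order terms cancel, leaving the standard advection equation u_τ + (1/2)u_x = 0.
Initial data for u: u(x,0) = φ(x,0) = sin(3x).
Solve for u:
  By method of characteristics (waves move right with speed 1/2):
  Along characteristics x - (1/2)τ = const, u is constant, so u(x,τ) = f(x - (1/2)τ) with f = u(·, 0).
Hence u(x,τ) = sin(3x - 3τ/2).
Transform back: φ(x,τ) = exp(τ)u(x,τ).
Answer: φ(x, τ) = exp(τ)sin(3x - 3τ/2)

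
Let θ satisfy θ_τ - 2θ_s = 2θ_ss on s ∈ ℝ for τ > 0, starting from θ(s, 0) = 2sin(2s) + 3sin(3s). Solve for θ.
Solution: Moving frame: η = s + 2τ, σ = τ, θ = u(η,σ), so θ_τ = u_σ + 2u_η and θ_ss = u_ηη.
Hence θ_τ - 2θ_s = u_σ and the PDE becomes the heat equation u_σ = 2u_ηη on η ∈ ℝ.
Initial data: u(η,0) = θ(η,0) = 2sin(2η) + 3sin(3η). Each mode sin(nη) decays as exp(-2n²σ) on ℝ, so u(η,σ) = Σ c_n exp(-2n²σ) sin(nη) with c_2=2, c_3=3: u(η,σ) = 2exp(-8σ)sin(2η) + 3exp(-18σ)sin(3η).
Substituting back: θ(s,τ) = u(s + 2τ, τ).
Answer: θ(s, τ) = 2exp(-8τ)sin(2s + 4τ) + 3exp(-18τ)sin(3s + 6τ)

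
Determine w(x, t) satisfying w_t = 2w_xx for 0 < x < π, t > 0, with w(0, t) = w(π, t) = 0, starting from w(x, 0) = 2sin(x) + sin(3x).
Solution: Separating variables: w = Σ c_n exp(-2n²t) sin(nx). From w(x,0) = 2sin(x) + sin(3x): c_1=2, c_3=1.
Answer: w(x, t) = 2exp(-2t)sin(x) + exp(-18t)sin(3x)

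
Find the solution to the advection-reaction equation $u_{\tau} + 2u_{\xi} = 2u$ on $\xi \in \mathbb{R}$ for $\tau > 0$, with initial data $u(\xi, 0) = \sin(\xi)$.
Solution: Substitute $u = e^{2\tau}w$, i.e. $w = e^{-2\tau}u$.
By the product rule, $u_{\tau} = e^{2\tau}(w_{\tau} + 2w)$, $u_{\xi} = e^{2\tau}w_{\xi}$.
Substituting into the PDE and dividing by $e^{2\tau}$: $w_{\tau} + 2w + 2w_{\xi} = 2w$.
The lower-order terms cancel, leaving the standard advection equation $w_{\tau} + 2w_{\xi} = 0$.
Initial data for $w$: $w(\xi,0) = u(\xi,0) = \sin(\xi)$.
Solve for $w$:
  By method of characteristics (waves move right with speed 2):
  Along characteristics $\xi - 2\tau =$ const, $w$ is constant, so $w(\xi,\tau) = f(\xi - 2\tau)$ with $f = w( \cdot , 0)$.
Hence $w(\xi,\tau) = \sin(\xi - 2 \tau)$.
Transform back: $u(\xi,\tau) = e^{2\tau}w(\xi,\tau)$.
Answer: $u(\xi, \tau) = - e^{2 \tau} \sin(2 \tau - \xi)$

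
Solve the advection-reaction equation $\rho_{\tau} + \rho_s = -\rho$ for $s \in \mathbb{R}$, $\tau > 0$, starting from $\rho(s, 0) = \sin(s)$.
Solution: Substitute $\rho = e^{-\tau}u$.
Then $\rho_{\tau} = e^{-\tau}(u_{\tau} - u)$, $\rho_s = e^{-\tau}u_s$; substituting and dividing by $e^{-\tau}$, the lower-order terms cancel: $u_{\tau} + u_s = 0$ (standard advection equation).
Data for $u$: $u(s,0) = \rho(s,0) = \sin(s)$.
By characteristics ($ds/d\tau = 1$), $u(s,\tau) = f(s - \tau)$ with $f = u( \cdot , 0)$.
So $u(s,\tau) = \sin(s - \tau)$, and $\rho(s,\tau) = e^{-\tau}u(s,\tau)$.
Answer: $\rho(s, \tau) = - e^{-\tau} \sin(\tau - s)$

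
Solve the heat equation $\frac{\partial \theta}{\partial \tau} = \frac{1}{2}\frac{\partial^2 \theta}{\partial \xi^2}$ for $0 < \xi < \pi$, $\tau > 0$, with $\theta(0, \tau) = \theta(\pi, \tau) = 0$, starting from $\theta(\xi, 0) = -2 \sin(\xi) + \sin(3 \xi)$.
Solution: Using separation of variables $\theta = X(\xi)G(\tau)$:
Eigenfunctions: $\sin(n\xi)$, $n = 1, 2, 3, \ldots$
General solution: $\theta(\xi, \tau) = \sum c_n \sin(n\xi) e^{-n^2 \tau/2}$
Matching $\theta(\xi,0) = -2 \sin(\xi) + \sin(3 \xi)$ term by term: $c_1=-2, c_3=1$.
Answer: $\theta(\xi, \tau) = -2 e^{-\tau/2} \sin(\xi) + e^{-9 \tau/2} \sin(3 \xi)$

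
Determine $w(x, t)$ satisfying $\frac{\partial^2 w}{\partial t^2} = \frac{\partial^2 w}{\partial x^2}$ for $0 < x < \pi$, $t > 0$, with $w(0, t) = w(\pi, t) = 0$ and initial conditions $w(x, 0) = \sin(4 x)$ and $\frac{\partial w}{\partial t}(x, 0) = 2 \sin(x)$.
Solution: Using separation of variables $w = X(x)T(t)$:
Eigenfunctions: $\sin(nx)$, $n = 1, 2, 3, \ldots$
General solution: $w(x, t) = \sum [A_n \cos(n t) + B_n \sin(n t)] \sin(nx)$
From $w(x,0) = \sin(4 x)$: $A_4=1$. From $w_t(x,0) = 2 \sin(x)$, using $w_t(x,0) = \sum \omega_n B_n \sin(nx)$ with $\omega_n = n$: $B_1 = 2/1 = 2$.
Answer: $w(x, t) = 2 \sin(t) \sin(x) + \sin(4 x) \cos(4 t)$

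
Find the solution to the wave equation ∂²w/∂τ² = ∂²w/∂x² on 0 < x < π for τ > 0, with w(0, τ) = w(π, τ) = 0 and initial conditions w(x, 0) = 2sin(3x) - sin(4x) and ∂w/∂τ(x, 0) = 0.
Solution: Using separation of variables w = X(x)T(τ):
Eigenfunctions: sin(nx), n = 1, 2, 3, ...
General solution: w(x, τ) = Σ [A_n cos(n τ) + B_n sin(n τ)] sin(nx)
From w(x,0) = 2sin(3x) - sin(4x): A_3=2, A_4=-1. From w_τ(x,0) = 0: all B_n = 0.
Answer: w(x, τ) = 2sin(3x)cos(3τ) - sin(4x)cos(4τ)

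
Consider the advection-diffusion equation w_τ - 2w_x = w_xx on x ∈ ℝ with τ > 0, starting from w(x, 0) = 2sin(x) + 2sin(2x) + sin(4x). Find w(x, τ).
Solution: Moving frame: η = x + 2τ, σ = τ, w = u(η,σ), so w_τ = u_σ + 2u_η and w_xx = u_ηη.
Hence w_τ - 2w_x = u_σ and the PDE becomes the heat equation u_σ = u_ηη on η ∈ ℝ.
Initial data: u(η,0) = w(η,0) = 2sin(η) + 2sin(2η) + sin(4η). Each mode sin(nη) decays as exp(-n²σ) on ℝ, so u(η,σ) = Σ c_n exp(-n²σ) sin(nη) with c_1=2, c_2=2, c_4=1: u(η,σ) = 2exp(-σ)sin(η) + 2exp(-4σ)sin(2η) + exp(-16σ)sin(4η).
Substituting back: w(x,τ) = u(x + 2τ, τ).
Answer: w(x, τ) = 2exp(-τ)sin(x + 2τ) + 2exp(-4τ)sin(2x + 4τ) + exp(-16τ)sin(4x + 8τ)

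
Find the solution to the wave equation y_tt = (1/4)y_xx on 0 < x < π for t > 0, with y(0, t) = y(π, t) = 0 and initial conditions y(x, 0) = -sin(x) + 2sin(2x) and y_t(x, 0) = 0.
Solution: Separating variables: y = Σ [A_n cos(ω_n t) + B_n sin(ω_n t)] sin(nx), ω_n = n/2. From ICs: A_1=-1, A_2=2.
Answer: y(x, t) = -sin(x)cos(t/2) + 2sin(2x)cos(t)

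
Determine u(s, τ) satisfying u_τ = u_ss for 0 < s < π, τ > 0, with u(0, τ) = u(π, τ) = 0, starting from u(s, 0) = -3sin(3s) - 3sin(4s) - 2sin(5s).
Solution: Using separation of variables u = X(s)T(τ):
Eigenfunctions: sin(ns), n = 1, 2, 3, ...
General solution: u(s, τ) = Σ c_n sin(ns) exp(-n² τ)
Matching u(s,0) = -3sin(3s) - 3sin(4s) - 2sin(5s) term by term: c_3=-3, c_4=-3, c_5=-2.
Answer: u(s, τ) = -3exp(-9τ)sin(3s) - 3exp(-16τ)sin(4s) - 2exp(-25τ)sin(5s)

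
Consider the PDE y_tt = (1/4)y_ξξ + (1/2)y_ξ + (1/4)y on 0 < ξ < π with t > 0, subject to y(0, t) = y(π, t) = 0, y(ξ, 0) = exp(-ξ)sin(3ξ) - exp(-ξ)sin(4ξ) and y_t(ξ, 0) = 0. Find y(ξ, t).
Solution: Substitute y = exp(-ξ)u.
Then y_ξ = exp(-ξ)(u_ξ - u), y_ξξ = exp(-ξ)(u_ξξ - 2u_ξ + u), y_tt = exp(-ξ)u_tt; substituting and dividing by exp(-ξ), the lower-order terms cancel: u_tt = (1/4)u_ξξ (standard wave equation).
Data for u: u(ξ,0) = exp(ξ)y(ξ,0) = sin(3ξ) - sin(4ξ); u_t(ξ,0) = exp(ξ)y_t(ξ,0) = 0. The boundary conditions carry over: u(0,t) = u(π,t) = 0.
Separating variables: u = Σ [A_n cos(ω_n t) + B_n sin(ω_n t)] sin(nξ), ω_n = n/2. From ICs: A_3=1, A_4=-1.
So u(ξ,t) = sin(3ξ)cos(3t/2) - sin(4ξ)cos(2t), and y(ξ,t) = exp(-ξ)u(ξ,t).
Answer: y(ξ, t) = exp(-ξ)sin(3ξ)cos(3t/2) - exp(-ξ)sin(4ξ)cos(2t)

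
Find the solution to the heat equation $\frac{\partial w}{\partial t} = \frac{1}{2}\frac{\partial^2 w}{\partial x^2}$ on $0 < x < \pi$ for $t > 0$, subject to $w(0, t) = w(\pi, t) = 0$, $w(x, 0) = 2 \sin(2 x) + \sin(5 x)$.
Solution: Using separation of variables $w = X(x)T(t)$:
Eigenfunctions: $\sin(nx)$, $n = 1, 2, 3, \ldots$
General solution: $w(x, t) = \sum c_n \sin(nx) e^{-n^2 t/2}$
Matching $w(x,0) = 2 \sin(2 x) + \sin(5 x)$ term by term: $c_2=2, c_5=1$.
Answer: $w(x, t) = 2 e^{-2 t} \sin(2 x) + e^{-25 t/2} \sin(5 x)$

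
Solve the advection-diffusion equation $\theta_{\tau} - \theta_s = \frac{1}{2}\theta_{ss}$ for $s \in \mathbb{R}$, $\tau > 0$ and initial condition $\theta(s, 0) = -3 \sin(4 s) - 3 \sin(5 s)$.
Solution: Moving frame: $\eta = s + \tau$, $\sigma = \tau$, $\theta = u(\eta,\sigma)$, so $\theta_{\tau} = u_{\sigma} + u_{\eta}$ and $\theta_{ss} = u_{\eta\eta}$.
Hence $\theta_{\tau} - \theta_s = u_{\sigma}$ and the PDE becomes the heat equation $u_{\sigma} = \frac{1}{2}u_{\eta\eta}$ on $\eta \in \mathbb{R}$.
Initial data: $u(\eta,0) = \theta(\eta,0) = -3 \sin(4 \eta) - 3 \sin(5 \eta)$. Each mode $\sin(n\eta)$ decays as $e^{-n^2\sigma/2}$ on $\mathbb{R}$, so $u(\eta,\sigma) = \sum c_n e^{-n^2\sigma/2} \sin(n\eta)$ with $c_4=-3, c_5=-3$: $u(\eta,\sigma) = -3 e^{-8 \sigma} \sin(4 \eta) - 3 e^{-25 \sigma/2} \sin(5 \eta)$.
Substituting back: $\theta(s,\tau) = u(s + \tau, \tau)$.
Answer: $\theta(s, \tau) = -3 e^{-8 \tau} \sin(4 \tau + 4 s) - 3 e^{-25 \tau/2} \sin(5 \tau + 5 s)$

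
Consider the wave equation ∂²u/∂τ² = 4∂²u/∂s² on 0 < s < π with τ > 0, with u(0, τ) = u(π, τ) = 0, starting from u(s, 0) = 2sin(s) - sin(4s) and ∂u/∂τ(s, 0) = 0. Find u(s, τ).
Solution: Using separation of variables u = X(s)T(τ):
Eigenfunctions: sin(ns), n = 1, 2, 3, ...
General solution: u(s, τ) = Σ [A_n cos(2n τ) + B_n sin(2n τ)] sin(ns)
From u(s,0) = 2sin(s) - sin(4s): A_1=2, A_4=-1. From u_τ(s,0) = 0: all B_n = 0.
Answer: u(s, τ) = 2sin(s)cos(2τ) - sin(4s)cos(8τ)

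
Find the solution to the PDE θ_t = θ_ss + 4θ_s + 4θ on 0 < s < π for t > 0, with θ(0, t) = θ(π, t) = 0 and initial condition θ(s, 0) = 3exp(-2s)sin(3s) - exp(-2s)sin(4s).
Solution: Substitute θ = exp(-2s)u.
Then θ_s = exp(-2s)(u_s - 2u), θ_ss = exp(-2s)(u_ss - 4u_s + 4u), θ_t = exp(-2s)u_t; substituting and dividing by exp(-2s), the lower-order terms cancel: u_t = u_ss (standard heat equation).
Data for u: u(s,0) = exp(2s)θ(s,0) = 3sin(3s) - sin(4s). The boundary conditions carry over: u(0,t) = u(π,t) = 0.
Separating variables: u = Σ c_n exp(-n²t) sin(ns). From u(s,0) = 3sin(3s) - sin(4s): c_3=3, c_4=-1.
So u(s,t) = 3exp(-9t)sin(3s) - exp(-16t)sin(4s), and θ(s,t) = exp(-2s)u(s,t).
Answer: θ(s, t) = 3exp(-2s)exp(-9t)sin(3s) - exp(-2s)exp(-16t)sin(4s)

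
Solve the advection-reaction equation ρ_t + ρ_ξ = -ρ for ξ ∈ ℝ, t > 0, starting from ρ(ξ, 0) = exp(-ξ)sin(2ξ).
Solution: Substitute ρ = exp(-ξ)u.
Then ρ_ξ = exp(-ξ)(u_ξ - u), ρ_t = exp(-ξ)u_t; substituting and dividing by exp(-ξ), the lower-order terms cancel: u_t + u_ξ = 0 (standard advection equation).
Data for u: u(ξ,0) = exp(ξ)ρ(ξ,0) = sin(2ξ).
By characteristics (dξ/dt = 1), u(ξ,t) = f(ξ - t) with f = u(·, 0).
So u(ξ,t) = -sin(2t - 2ξ), and ρ(ξ,t) = exp(-ξ)u(ξ,t).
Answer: ρ(ξ, t) = -exp(-ξ)sin(2t - 2ξ)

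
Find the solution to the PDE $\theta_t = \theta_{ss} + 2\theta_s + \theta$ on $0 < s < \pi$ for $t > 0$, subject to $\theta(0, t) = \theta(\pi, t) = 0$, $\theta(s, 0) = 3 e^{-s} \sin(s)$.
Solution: Substitute $\theta = e^{-s}u$, i.e. $u = e^{s}\theta$.
By the product rule, $\theta_s = e^{-s}(u_s - u)$, $\theta_{ss} = e^{-s}(u_{ss} - 2u_s + u)$, $\theta_t = e^{-s}u_t$.
Substituting into the PDE and dividing by $e^{-s}$: $u_t = (u_{ss} - 2u_s + u) + 2(u_s - u) + u$.
The lower-order terms cancel, leaving the standard heat equation $u_t = u_{ss}$.
Initial data for $u$: $u(s,0) = e^{s}\theta(s,0) = 3 \sin(s)$. The boundary conditions carry over: $u(0,t) = u(\pi,t) = 0$.
Solve for $u$:
  Using separation of variables $u = X(s)G(t)$:
  Eigenfunctions: $\sin(ns)$, $n = 1, 2, 3, \ldots$
  General solution: $u(s, t) = \sum c_n \sin(ns) e^{-n^2 t}$
  Matching $u(s,0) = 3 \sin(s)$ term by term: $c_1=3$.
Hence $u(s,t) = 3 e^{-t} \sin(s)$.
Transform back: $\theta(s,t) = e^{-s}u(s,t)$.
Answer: $\theta(s, t) = 3 e^{-s} e^{-t} \sin(s)$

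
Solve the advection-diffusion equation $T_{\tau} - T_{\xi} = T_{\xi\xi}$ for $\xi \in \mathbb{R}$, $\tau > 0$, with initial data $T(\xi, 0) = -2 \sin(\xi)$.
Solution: Moving frame: $\eta = \xi + \tau$, $\sigma = \tau$, $T = u(\eta,\sigma)$, so $T_{\tau} = u_{\sigma} + u_{\eta}$ and $T_{\xi\xi} = u_{\eta\eta}$.
Hence $T_{\tau} - T_{\xi} = u_{\sigma}$ and the PDE becomes the heat equation $u_{\sigma} = u_{\eta\eta}$ on $\eta \in \mathbb{R}$.
Initial data: $u(\eta,0) = T(\eta,0) = -2 \sin(\eta)$. Each mode $\sin(n\eta)$ decays as $e^{-n^2\sigma}$ on $\mathbb{R}$, so $u(\eta,\sigma) = \sum c_n e^{-n^2\sigma} \sin(n\eta)$ with $c_1=-2$: $u(\eta,\sigma) = -2 e^{-\sigma} \sin(\eta)$.
Substituting back: $T(\xi,\tau) = u(\xi + \tau, \tau)$.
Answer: $T(\xi, \tau) = -2 e^{-\tau} \sin(\tau + \xi)$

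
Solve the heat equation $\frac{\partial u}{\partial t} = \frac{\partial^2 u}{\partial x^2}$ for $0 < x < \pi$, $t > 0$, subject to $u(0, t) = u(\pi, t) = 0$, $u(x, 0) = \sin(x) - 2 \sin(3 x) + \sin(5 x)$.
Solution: Using separation of variables $u = X(x)T(t)$:
Eigenfunctions: $\sin(nx)$, $n = 1, 2, 3, \ldots$
General solution: $u(x, t) = \sum c_n \sin(nx) e^{-n^2 t}$
Matching $u(x,0) = \sin(x) - 2 \sin(3 x) + \sin(5 x)$ term by term: $c_1=1, c_3=-2, c_5=1$.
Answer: $u(x, t) = e^{-t} \sin(x) - 2 e^{-9 t} \sin(3 x) + e^{-25 t} \sin(5 x)$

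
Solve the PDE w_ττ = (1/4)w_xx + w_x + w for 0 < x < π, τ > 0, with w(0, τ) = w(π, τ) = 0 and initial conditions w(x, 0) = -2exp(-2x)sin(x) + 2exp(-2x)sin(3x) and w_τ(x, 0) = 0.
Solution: Substitute w = exp(-2x)u, i.e. u = exp(2x)w.
By the product rule, w_x = exp(-2x)(u_x - 2u), w_xx = exp(-2x)(u_xx - 4u_x + 4u), w_ττ = exp(-2x)u_ττ.
Substituting into the PDE and dividing by exp(-2x): u_ττ = (1/4)(u_xx - 4u_x + 4u) + (u_x - 2u) + u.
The lower-order terms cancel, leaving the standard wave equation u_ττ = (1/4)u_xx.
Initial data for u: u(x,0) = exp(2x)w(x,0) = -2sin(x) + 2sin(3x); u_τ(x,0) = exp(2x)w_τ(x,0) = 0. The boundary conditions carry over: u(0,τ) = u(π,τ) = 0.
Solve for u:
  Using separation of variables u = X(x)T(τ):
  Eigenfunctions: sin(nx), n = 1, 2, 3, ...
  General solution: u(x, τ) = Σ [A_n cos(n τ/2) + B_n sin(n τ/2)] sin(nx)
  From u(x,0) = -2sin(x) + 2sin(3x): A_1=-2, A_3=2. From u_τ(x,0) = 0: all B_n = 0.
Hence u(x,τ) = -2sin(x)cos(τ/2) + 2sin(3x)cos(3τ/2).
Transform back: w(x,τ) = exp(-2x)u(x,τ).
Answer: w(x, τ) = -2exp(-2x)sin(x)cos(τ/2) + 2exp(-2x)sin(3x)cos(3τ/2)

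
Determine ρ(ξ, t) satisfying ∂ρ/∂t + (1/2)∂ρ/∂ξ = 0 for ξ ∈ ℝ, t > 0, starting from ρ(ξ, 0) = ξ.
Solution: By characteristics (dξ/dt = 1/2), ρ(ξ,t) = f(ξ - (1/2)t) with f = ρ(·, 0).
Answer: ρ(ξ, t) = -(1/2)t + ξ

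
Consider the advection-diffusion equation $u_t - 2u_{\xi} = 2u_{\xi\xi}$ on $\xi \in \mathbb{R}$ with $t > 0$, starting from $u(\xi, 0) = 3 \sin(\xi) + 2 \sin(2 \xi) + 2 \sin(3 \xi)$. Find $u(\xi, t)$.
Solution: Change to a moving frame: let $\eta = \xi + 2t$, $\sigma = t$ and write $u(\xi,t) = w(\eta,\sigma)$.
By the chain rule $u_t = w_{\sigma} + 2w_{\eta}$, $u_{\xi} = w_{\eta}$, $u_{\xi\xi} = w_{\eta\eta}$.
Then $u_t - 2u_{\xi} = w_{\sigma}$: the advection term cancels and the PDE becomes the heat equation $w_{\sigma} = 2w_{\eta\eta}$ on $\eta \in \mathbb{R}$.
Initial data: $w(\eta,0) = u(\eta,0) = 3 \sin(\eta) + 2 \sin(2 \eta) + 2 \sin(3 \eta)$.
On $\eta \in \mathbb{R}$ each mode satisfies $(\sin(n\eta))'' = -n^2 \sin(n\eta)$, so $e^{-2n^2\sigma} \sin(n\eta)$ solves the heat equation; by superposition $w(\eta,\sigma) = \sum c_n e^{-2n^2\sigma} \sin(n\eta)$.
Reading off the coefficients: $c_1=3, c_2=2, c_3=2$, so $w(\eta,\sigma) = 3 e^{-2 \sigma} \sin(\eta) + 2 e^{-8 \sigma} \sin(2 \eta) + 2 e^{-18 \sigma} \sin(3 \eta)$.
Substituting back $\eta = \xi + 2t$, $\sigma = t$: $u(\xi,t) = w(\xi + 2t, t)$.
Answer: $u(\xi, t) = 3 e^{-2 t} \sin(\xi + 2 t) + 2 e^{-8 t} \sin(2 \xi + 4 t) + 2 e^{-18 t} \sin(3 \xi + 6 t)$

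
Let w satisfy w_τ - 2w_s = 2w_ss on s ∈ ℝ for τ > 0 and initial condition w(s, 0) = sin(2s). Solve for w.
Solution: Moving frame: η = s + 2τ, σ = τ, w = u(η,σ), so w_τ = u_σ + 2u_η and w_ss = u_ηη.
Hence w_τ - 2w_s = u_σ and the PDE becomes the heat equation u_σ = 2u_ηη on η ∈ ℝ.
Initial data: u(η,0) = w(η,0) = sin(2η). Each mode sin(nη) decays as exp(-2n²σ) on ℝ, so u(η,σ) = Σ c_n exp(-2n²σ) sin(nη) with c_2=1: u(η,σ) = exp(-8σ)sin(2η).
Substituting back: w(s,τ) = u(s + 2τ, τ).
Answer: w(s, τ) = exp(-8τ)sin(2s + 4τ)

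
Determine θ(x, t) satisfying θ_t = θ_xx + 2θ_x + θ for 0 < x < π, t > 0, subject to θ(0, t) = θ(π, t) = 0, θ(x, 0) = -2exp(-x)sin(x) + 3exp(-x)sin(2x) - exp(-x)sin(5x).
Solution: Substitute θ = exp(-x)u.
Then θ_x = exp(-x)(u_x - u), θ_xx = exp(-x)(u_xx - 2u_x + u), θ_t = exp(-x)u_t; substituting and dividing by exp(-x), the lower-order terms cancel: u_t = u_xx (standard heat equation).
Data for u: u(x,0) = exp(x)θ(x,0) = -2sin(x) + 3sin(2x) - sin(5x). The boundary conditions carry over: u(0,t) = u(π,t) = 0.
Separating variables: u = Σ c_n exp(-n²t) sin(nx). From u(x,0) = -2sin(x) + 3sin(2x) - sin(5x): c_1=-2, c_2=3, c_5=-1.
So u(x,t) = -2exp(-t)sin(x) + 3exp(-4t)sin(2x) - exp(-25t)sin(5x), and θ(x,t) = exp(-x)u(x,t).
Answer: θ(x, t) = -2exp(-t)exp(-x)sin(x) + 3exp(-4t)exp(-x)sin(2x) - exp(-25t)exp(-x)sin(5x)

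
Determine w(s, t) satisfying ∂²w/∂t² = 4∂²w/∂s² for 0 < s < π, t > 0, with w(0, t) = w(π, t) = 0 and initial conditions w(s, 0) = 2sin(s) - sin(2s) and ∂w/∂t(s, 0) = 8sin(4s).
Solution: Separating variables: w = Σ [A_n cos(ω_n t) + B_n sin(ω_n t)] sin(ns), ω_n = 2n. From ICs (B_n = velocity coefficient / ω_n): A_1=2, A_2=-1, B_4=1.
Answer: w(s, t) = 2sin(s)cos(2t) - sin(2s)cos(4t) + sin(4s)sin(8t)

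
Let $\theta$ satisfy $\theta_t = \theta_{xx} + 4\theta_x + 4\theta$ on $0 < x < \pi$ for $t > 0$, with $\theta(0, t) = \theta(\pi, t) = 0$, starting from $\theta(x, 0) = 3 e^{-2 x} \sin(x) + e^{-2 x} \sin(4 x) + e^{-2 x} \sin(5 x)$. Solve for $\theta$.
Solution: Substitute $\theta = e^{-2x}u$.
Then $\theta_x = e^{-2x}(u_x - 2u)$, $\theta_{xx} = e^{-2x}(u_{xx} - 4u_x + 4u)$, $\theta_t = e^{-2x}u_t$; substituting and dividing by $e^{-2x}$, the lower-order terms cancel: $u_t = u_{xx}$ (standard heat equation).
Data for $u$: $u(x,0) = e^{2x}\theta(x,0) = 3 \sin(x) + \sin(4 x) + \sin(5 x)$. The boundary conditions carry over: $u(0,t) = u(\pi,t) = 0$.
Separating variables: $u = \sum c_n e^{-n^2t} \sin(nx)$. From $u(x,0) = 3 \sin(x) + \sin(4 x) + \sin(5 x)$: $c_1=3, c_4=1, c_5=1$.
So $u(x,t) = 3 e^{-t} \sin(x) + e^{-16 t} \sin(4 x) + e^{-25 t} \sin(5 x)$, and $\theta(x,t) = e^{-2x}u(x,t)$.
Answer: $\theta(x, t) = 3 e^{-t} e^{-2 x} \sin(x) + e^{-16 t} e^{-2 x} \sin(4 x) + e^{-25 t} e^{-2 x} \sin(5 x)$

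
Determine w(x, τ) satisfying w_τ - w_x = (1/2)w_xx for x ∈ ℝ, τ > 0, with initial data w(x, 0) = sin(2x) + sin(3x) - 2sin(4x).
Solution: Change to a moving frame: let η = x + τ, σ = τ and write w(x,τ) = u(η,σ).
By the chain rule w_τ = u_σ + u_η, w_x = u_η, w_xx = u_ηη.
Then w_τ - w_x = u_σ: the advection term cancels and the PDE becomes the heat equation u_σ = (1/2)u_ηη on η ∈ ℝ.
Initial data: u(η,0) = w(η,0) = sin(2η) + sin(3η) - 2sin(4η).
On η ∈ ℝ each mode satisfies (sin(nη))″ = -n² sin(nη), so exp(-n²σ/2) sin(nη) solves the heat equation; by superposition u(η,σ) = Σ c_n exp(-n²σ/2) sin(nη).
Reading off the coefficients: c_2=1, c_3=1, c_4=-2, so u(η,σ) = exp(-2σ)sin(2η) - 2exp(-8σ)sin(4η) + exp(-9σ/2)sin(3η).
Substituting back η = x + τ, σ = τ: w(x,τ) = u(x + τ, τ).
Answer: w(x, τ) = exp(-2τ)sin(2x + 2τ) - 2exp(-8τ)sin(4x + 4τ) + exp(-9τ/2)sin(3x + 3τ)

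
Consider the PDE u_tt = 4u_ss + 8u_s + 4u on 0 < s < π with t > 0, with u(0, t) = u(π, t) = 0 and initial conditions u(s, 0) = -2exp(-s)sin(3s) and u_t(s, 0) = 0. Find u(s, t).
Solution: Substitute u = exp(-s)w, i.e. w = exp(s)u.
By the product rule, u_s = exp(-s)(w_s - w), u_ss = exp(-s)(w_ss - 2w_s + w), u_tt = exp(-s)w_tt.
Substituting into the PDE and dividing by exp(-s): w_tt = 4(w_ss - 2w_s + w) + 8(w_s - w) + 4w.
The lower-order terms cancel, leaving the standard wave equation w_tt = 4w_ss.
Initial data for w: w(s,0) = exp(s)u(s,0) = -2sin(3s); w_t(s,0) = exp(s)u_t(s,0) = 0. The boundary conditions carry over: w(0,t) = w(π,t) = 0.
Solve for w:
  Using separation of variables w = X(s)T(t):
  Eigenfunctions: sin(ns), n = 1, 2, 3, ...
  General solution: w(s, t) = Σ [A_n cos(2n t) + B_n sin(2n t)] sin(ns)
  From w(s,0) = -2sin(3s): A_3=-2. From w_t(s,0) = 0: all B_n = 0.
Hence w(s,t) = -2sin(3s)cos(6t).
Transform back: u(s,t) = exp(-s)w(s,t).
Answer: u(s, t) = -2exp(-s)sin(3s)cos(6t)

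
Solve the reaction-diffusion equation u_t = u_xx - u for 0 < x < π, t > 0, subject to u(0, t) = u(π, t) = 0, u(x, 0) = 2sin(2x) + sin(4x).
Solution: Substitute u = exp(-t)w.
Then u_t = exp(-t)(w_t - w), u_xx = exp(-t)w_xx; substituting and dividing by exp(-t), the lower-order terms cancel: w_t = w_xx (standard heat equation).
Data for w: w(x,0) = u(x,0) = 2sin(2x) + sin(4x). The boundary conditions carry over: w(0,t) = w(π,t) = 0.
Separating variables: w = Σ c_n exp(-n²t) sin(nx). From w(x,0) = 2sin(2x) + sin(4x): c_2=2, c_4=1.
So w(x,t) = 2exp(-4t)sin(2x) + exp(-16t)sin(4x), and u(x,t) = exp(-t)w(x,t).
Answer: u(x, t) = 2exp(-5t)sin(2x) + exp(-17t)sin(4x)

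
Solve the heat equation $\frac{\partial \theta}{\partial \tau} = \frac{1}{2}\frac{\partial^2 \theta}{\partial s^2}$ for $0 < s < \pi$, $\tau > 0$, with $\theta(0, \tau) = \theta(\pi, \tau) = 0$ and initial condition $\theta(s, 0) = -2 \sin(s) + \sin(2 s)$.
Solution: Separating variables: $\theta = \sum c_n e^{-n^2\tau/2} \sin(ns)$. From $\theta(s,0) = -2 \sin(s) + \sin(2 s)$: $c_1=-2, c_2=1$.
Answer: $\theta(s, \tau) = e^{-2 \tau} \sin(2 s) - 2 e^{-\tau/2} \sin(s)$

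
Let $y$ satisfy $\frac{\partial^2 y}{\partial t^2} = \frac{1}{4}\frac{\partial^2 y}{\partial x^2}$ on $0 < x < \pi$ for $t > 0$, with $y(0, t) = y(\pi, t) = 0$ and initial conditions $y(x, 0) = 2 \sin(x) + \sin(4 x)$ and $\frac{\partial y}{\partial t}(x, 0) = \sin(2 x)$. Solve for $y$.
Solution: Using separation of variables $y = X(x)T(t)$:
Eigenfunctions: $\sin(nx)$, $n = 1, 2, 3, \ldots$
General solution: $y(x, t) = \sum [A_n \cos(n t/2) + B_n \sin(n t/2)] \sin(nx)$
From $y(x,0) = 2 \sin(x) + \sin(4 x)$: $A_1=2, A_4=1$. From $y_t(x,0) = \sin(2 x)$, using $y_t(x,0) = \sum \omega_n B_n \sin(nx)$ with $\omega_n = n/2$: $B_2 = 1/1 = 1$.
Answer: $y(x, t) = \sin(t) \sin(2 x) + 2 \sin(x) \cos(t/2) + \sin(4 x) \cos(2 t)$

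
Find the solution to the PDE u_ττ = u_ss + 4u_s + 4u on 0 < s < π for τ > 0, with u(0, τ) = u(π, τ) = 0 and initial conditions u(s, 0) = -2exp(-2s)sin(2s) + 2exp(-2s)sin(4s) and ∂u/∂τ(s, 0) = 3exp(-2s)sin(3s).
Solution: Substitute u = exp(-2s)w.
Then u_s = exp(-2s)(w_s - 2w), u_ss = exp(-2s)(w_ss - 4w_s + 4w), u_ττ = exp(-2s)w_ττ; substituting and dividing by exp(-2s), the lower-order terms cancel: w_ττ = w_ss (standard wave equation).
Data for w: w(s,0) = exp(2s)u(s,0) = -2sin(2s) + 2sin(4s); w_τ(s,0) = exp(2s)u_τ(s,0) = 3sin(3s). The boundary conditions carry over: w(0,τ) = w(π,τ) = 0.
Separating variables: w = Σ [A_n cos(ω_n τ) + B_n sin(ω_n τ)] sin(ns), ω_n = n. From ICs (B_n = velocity coefficient / ω_n): A_2=-2, A_4=2, B_3=1.
So w(s,τ) = -2sin(2s)cos(2τ) + sin(3s)sin(3τ) + 2sin(4s)cos(4τ), and u(s,τ) = exp(-2s)w(s,τ).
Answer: u(s, τ) = -2exp(-2s)sin(2s)cos(2τ) + exp(-2s)sin(3s)sin(3τ) + 2exp(-2s)sin(4s)cos(4τ)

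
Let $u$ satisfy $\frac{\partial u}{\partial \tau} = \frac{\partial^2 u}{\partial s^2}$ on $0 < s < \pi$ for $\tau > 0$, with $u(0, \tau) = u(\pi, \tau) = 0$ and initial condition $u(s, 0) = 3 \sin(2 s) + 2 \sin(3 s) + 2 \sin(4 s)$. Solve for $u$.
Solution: Using separation of variables $u = X(s)T(\tau)$:
Eigenfunctions: $\sin(ns)$, $n = 1, 2, 3, \ldots$
General solution: $u(s, \tau) = \sum c_n \sin(ns) e^{-n^2 \tau}$
Matching $u(s,0) = 3 \sin(2 s) + 2 \sin(3 s) + 2 \sin(4 s)$ term by term: $c_2=3, c_3=2, c_4=2$.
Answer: $u(s, \tau) = 3 e^{-4 \tau} \sin(2 s) + 2 e^{-9 \tau} \sin(3 s) + 2 e^{-16 \tau} \sin(4 s)$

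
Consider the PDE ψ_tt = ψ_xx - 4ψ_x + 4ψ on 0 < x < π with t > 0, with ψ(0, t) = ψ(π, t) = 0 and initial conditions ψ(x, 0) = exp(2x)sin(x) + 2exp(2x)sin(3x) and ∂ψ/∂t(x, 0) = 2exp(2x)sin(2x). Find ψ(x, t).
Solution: Substitute ψ = exp(2x)u, i.e. u = exp(-2x)ψ.
By the product rule, ψ_x = exp(2x)(u_x + 2u), ψ_xx = exp(2x)(u_xx + 4u_x + 4u), ψ_tt = exp(2x)u_tt.
Substituting into the PDE and dividing by exp(2x): u_tt = (u_xx + 4u_x + 4u) - 4(u_x + 2u) + 4u.
The lower-order terms cancel, leaving the standard wave equation u_tt = u_xx.
Initial data for u: u(x,0) = exp(-2x)ψ(x,0) = sin(x) + 2sin(3x); u_t(x,0) = exp(-2x)ψ_t(x,0) = 2sin(2x). The boundary conditions carry over: u(0,t) = u(π,t) = 0.
Solve for u:
  Using separation of variables u = X(x)T(t):
  Eigenfunctions: sin(nx), n = 1, 2, 3, ...
  General solution: u(x, t) = Σ [A_n cos(n t) + B_n sin(n t)] sin(nx)
  From u(x,0) = sin(x) + 2sin(3x): A_1=1, A_3=2. From u_t(x,0) = 2sin(2x), using u_t(x,0) = Σ ω_n B_n sin(nx) with ω_n = n: B_2 = 2/2 = 1.
Hence u(x,t) = sin(2t)sin(2x) + sin(x)cos(t) + 2sin(3x)cos(3t).
Transform back: ψ(x,t) = exp(2x)u(x,t).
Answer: ψ(x, t) = exp(2x)sin(2t)sin(2x) + exp(2x)sin(x)cos(t) + 2exp(2x)sin(3x)cos(3t)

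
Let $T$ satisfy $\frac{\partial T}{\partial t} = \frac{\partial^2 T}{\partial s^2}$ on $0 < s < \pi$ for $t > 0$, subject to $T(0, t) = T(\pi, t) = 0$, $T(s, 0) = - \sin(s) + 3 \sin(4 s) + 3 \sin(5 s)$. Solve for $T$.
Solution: Using separation of variables $T = X(s)G(t)$:
Eigenfunctions: $\sin(ns)$, $n = 1, 2, 3, \ldots$
General solution: $T(s, t) = \sum c_n \sin(ns) e^{-n^2 t}$
Matching $T(s,0) = - \sin(s) + 3 \sin(4 s) + 3 \sin(5 s)$ term by term: $c_1=-1, c_4=3, c_5=3$.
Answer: $T(s, t) = - e^{-t} \sin(s) + 3 e^{-16 t} \sin(4 s) + 3 e^{-25 t} \sin(5 s)$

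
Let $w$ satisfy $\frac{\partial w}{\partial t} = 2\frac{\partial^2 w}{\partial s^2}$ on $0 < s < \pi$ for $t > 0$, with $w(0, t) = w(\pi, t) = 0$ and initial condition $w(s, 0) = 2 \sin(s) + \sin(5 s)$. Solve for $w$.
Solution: Separating variables: $w = \sum c_n e^{-2n^2t} \sin(ns)$. From $w(s,0) = 2 \sin(s) + \sin(5 s)$: $c_1=2, c_5=1$.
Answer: $w(s, t) = 2 e^{-2 t} \sin(s) + e^{-50 t} \sin(5 s)$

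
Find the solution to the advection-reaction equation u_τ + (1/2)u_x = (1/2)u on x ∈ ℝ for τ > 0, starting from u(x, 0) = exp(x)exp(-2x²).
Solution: Substitute u = exp(x)w.
Then u_x = exp(x)(w_x + w), u_τ = exp(x)w_τ; substituting and dividing by exp(x), the lower-order terms cancel: w_τ + (1/2)w_x = 0 (standard advection equation).
Data for w: w(x,0) = exp(-x)u(x,0) = exp(-2x²).
By characteristics (dx/dτ = 1/2), w(x,τ) = f(x - (1/2)τ) with f = w(·, 0).
So w(x,τ) = exp(-2(x - τ/2)²), and u(x,τ) = exp(x)w(x,τ).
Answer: u(x, τ) = exp(x)exp(-2(x - τ/2)²)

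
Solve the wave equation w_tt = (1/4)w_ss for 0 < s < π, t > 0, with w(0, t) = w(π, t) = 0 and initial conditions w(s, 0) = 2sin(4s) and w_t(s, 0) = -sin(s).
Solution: Separating variables: w = Σ [A_n cos(ω_n t) + B_n sin(ω_n t)] sin(ns), ω_n = n/2. From ICs (B_n = velocity coefficient / ω_n): A_4=2, B_1=-2.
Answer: w(s, t) = -2sin(s)sin(t/2) + 2sin(4s)cos(2t)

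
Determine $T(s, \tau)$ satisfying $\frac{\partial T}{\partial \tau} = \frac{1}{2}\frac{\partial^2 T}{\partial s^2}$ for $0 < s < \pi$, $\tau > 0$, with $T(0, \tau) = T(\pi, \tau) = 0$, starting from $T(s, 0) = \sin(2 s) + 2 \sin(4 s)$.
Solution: Using separation of variables $T = X(s)G(\tau)$:
Eigenfunctions: $\sin(ns)$, $n = 1, 2, 3, \ldots$
General solution: $T(s, \tau) = \sum c_n \sin(ns) e^{-n^2 \tau/2}$
Matching $T(s,0) = \sin(2 s) + 2 \sin(4 s)$ term by term: $c_2=1, c_4=2$.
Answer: $T(s, \tau) = e^{-2 \tau} \sin(2 s) + 2 e^{-8 \tau} \sin(4 s)$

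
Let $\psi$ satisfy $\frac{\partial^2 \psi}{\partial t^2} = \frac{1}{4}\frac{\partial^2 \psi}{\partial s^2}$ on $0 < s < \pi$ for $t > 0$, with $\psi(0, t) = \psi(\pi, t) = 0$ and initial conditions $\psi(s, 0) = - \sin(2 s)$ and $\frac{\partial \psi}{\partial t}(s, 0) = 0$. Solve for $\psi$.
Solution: Separating variables: $\psi = \sum [A_n \cos(\omega_n t) + B_n \sin(\omega_n t)] \sin(ns)$, $\omega_n = n/2$. From ICs: $A_2=-1$.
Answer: $\psi(s, t) = - \sin(2 s) \cos(t)$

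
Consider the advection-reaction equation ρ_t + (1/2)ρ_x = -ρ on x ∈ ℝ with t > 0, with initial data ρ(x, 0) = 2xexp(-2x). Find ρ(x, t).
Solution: Substitute ρ = exp(-2x)u, i.e. u = exp(2x)ρ.
By the product rule, ρ_x = exp(-2x)(u_x - 2u), ρ_t = exp(-2x)u_t.
Substituting into the PDE and dividing by exp(-2x): u_t + (1/2)(u_x - 2u) = -u.
The lower-order terms cancel, leaving the standard advection equation u_t + (1/2)u_x = 0.
Initial data for u: u(x,0) = exp(2x)ρ(x,0) = 2x.
Solve for u:
  By method of characteristics (waves move right with speed 1/2):
  Along characteristics x - (1/2)t = const, u is constant, so u(x,t) = f(x - (1/2)t) with f = u(·, 0).
Hence u(x,t) = -t + 2x.
Transform back: ρ(x,t) = exp(-2x)u(x,t).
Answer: ρ(x, t) = -texp(-2x) + 2xexp(-2x)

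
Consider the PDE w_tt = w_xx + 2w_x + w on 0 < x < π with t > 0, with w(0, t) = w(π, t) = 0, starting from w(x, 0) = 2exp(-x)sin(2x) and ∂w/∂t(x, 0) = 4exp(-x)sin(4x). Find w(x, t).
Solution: Substitute w = exp(-x)u.
Then w_x = exp(-x)(u_x - u), w_xx = exp(-x)(u_xx - 2u_x + u), w_tt = exp(-x)u_tt; substituting and dividing by exp(-x), the lower-order terms cancel: u_tt = u_xx (standard wave equation).
Data for u: u(x,0) = exp(x)w(x,0) = 2sin(2x); u_t(x,0) = exp(x)w_t(x,0) = 4sin(4x). The boundary conditions carry over: u(0,t) = u(π,t) = 0.
Separating variables: u = Σ [A_n cos(ω_n t) + B_n sin(ω_n t)] sin(nx), ω_n = n. From ICs (B_n = velocity coefficient / ω_n): A_2=2, B_4=1.
So u(x,t) = sin(4t)sin(4x) + 2sin(2x)cos(2t), and w(x,t) = exp(-x)u(x,t).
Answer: w(x, t) = exp(-x)sin(4t)sin(4x) + 2exp(-x)sin(2x)cos(2t)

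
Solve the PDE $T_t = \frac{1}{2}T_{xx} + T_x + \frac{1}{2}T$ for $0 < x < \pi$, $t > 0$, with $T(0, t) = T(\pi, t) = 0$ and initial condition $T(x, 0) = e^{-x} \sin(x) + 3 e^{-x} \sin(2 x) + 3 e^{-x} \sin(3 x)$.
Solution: Substitute $T = e^{-x}u$.
Then $T_x = e^{-x}(u_x - u)$, $T_{xx} = e^{-x}(u_{xx} - 2u_x + u)$, $T_t = e^{-x}u_t$; substituting and dividing by $e^{-x}$, the lower-order terms cancel: $u_t = \frac{1}{2}u_{xx}$ (standard heat equation).
Data for $u$: $u(x,0) = e^{x}T(x,0) = \sin(x) + 3 \sin(2 x) + 3 \sin(3 x)$. The boundary conditions carry over: $u(0,t) = u(\pi,t) = 0$.
Separating variables: $u = \sum c_n e^{-n^2t/2} \sin(nx)$. From $u(x,0) = \sin(x) + 3 \sin(2 x) + 3 \sin(3 x)$: $c_1=1, c_2=3, c_3=3$.
So $u(x,t) = 3 e^{-2 t} \sin(2 x) + e^{-t/2} \sin(x) + 3 e^{-9 t/2} \sin(3 x)$, and $T(x,t) = e^{-x}u(x,t)$.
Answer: $T(x, t) = 3 e^{-2 t} e^{-x} \sin(2 x) + e^{-t/2} e^{-x} \sin(x) + 3 e^{-9 t/2} e^{-x} \sin(3 x)$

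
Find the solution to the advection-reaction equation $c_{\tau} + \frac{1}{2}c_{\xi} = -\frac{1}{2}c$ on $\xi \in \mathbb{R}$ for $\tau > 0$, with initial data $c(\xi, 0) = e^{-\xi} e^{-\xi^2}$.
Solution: Substitute $c = e^{-\xi}u$, i.e. $u = e^{\xi}c$.
By the product rule, $c_{\xi} = e^{-\xi}(u_{\xi} - u)$, $c_{\tau} = e^{-\xi}u_{\tau}$.
Substituting into the PDE and dividing by $e^{-\xi}$: $u_{\tau} + \frac{1}{2}(u_{\xi} - u) = -\frac{1}{2}u$.
The lower-order terms cancel, leaving the standard advection equation $u_{\tau} + \frac{1}{2}u_{\xi} = 0$.
Initial data for $u$: $u(\xi,0) = e^{\xi}c(\xi,0) = e^{-\xi^2}$.
Solve for $u$:
  By method of characteristics (waves move right with speed 1/2):
  Along characteristics $\xi - \frac{1}{2}\tau =$ const, $u$ is constant, so $u(\xi,\tau) = f(\xi - \frac{1}{2}\tau)$ with $f = u( \cdot , 0)$.
Hence $u(\xi,\tau) = e^{-(\xi - \tau/2)^2}$.
Transform back: $c(\xi,\tau) = e^{-\xi}u(\xi,\tau)$.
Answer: $c(\xi, \tau) = e^{-\xi} e^{-(-\tau/2 + \xi)^2}$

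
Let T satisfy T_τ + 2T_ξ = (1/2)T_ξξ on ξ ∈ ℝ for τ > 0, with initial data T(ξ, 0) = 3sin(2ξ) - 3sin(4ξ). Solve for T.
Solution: Change to a moving frame: let η = ξ - 2τ, σ = τ and write T(ξ,τ) = u(η,σ).
By the chain rule T_τ = u_σ - 2u_η, T_ξ = u_η, T_ξξ = u_ηη.
Then T_τ + 2T_ξ = u_σ: the advection term cancels and the PDE becomes the heat equation u_σ = (1/2)u_ηη on η ∈ ℝ.
Initial data: u(η,0) = T(η,0) = 3sin(2η) - 3sin(4η).
On η ∈ ℝ each mode satisfies (sin(nη))″ = -n² sin(nη), so exp(-n²σ/2) sin(nη) solves the heat equation; by superposition u(η,σ) = Σ c_n exp(-n²σ/2) sin(nη).
Reading off the coefficients: c_2=3, c_4=-3, so u(η,σ) = 3exp(-2σ)sin(2η) - 3exp(-8σ)sin(4η).
Substituting back η = ξ - 2τ, σ = τ: T(ξ,τ) = u(ξ - 2τ, τ).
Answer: T(ξ, τ) = 3exp(-2τ)sin(2ξ - 4τ) - 3exp(-8τ)sin(4ξ - 8τ)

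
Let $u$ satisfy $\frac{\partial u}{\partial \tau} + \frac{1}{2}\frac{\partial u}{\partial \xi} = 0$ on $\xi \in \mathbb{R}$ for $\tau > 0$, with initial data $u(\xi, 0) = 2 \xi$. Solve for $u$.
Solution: By characteristics ($d\xi/d\tau = 1/2$), $u(\xi,\tau) = f(\xi - \frac{1}{2}\tau)$ with $f = u( \cdot , 0)$.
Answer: $u(\xi, \tau) = - \tau + 2 \xi$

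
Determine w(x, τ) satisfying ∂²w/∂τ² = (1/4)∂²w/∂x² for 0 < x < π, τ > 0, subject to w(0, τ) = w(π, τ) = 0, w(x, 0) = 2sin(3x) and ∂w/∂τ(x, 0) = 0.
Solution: Separating variables: w = Σ [A_n cos(ω_n τ) + B_n sin(ω_n τ)] sin(nx), ω_n = n/2. From ICs: A_3=2.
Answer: w(x, τ) = 2sin(3x)cos(3τ/2)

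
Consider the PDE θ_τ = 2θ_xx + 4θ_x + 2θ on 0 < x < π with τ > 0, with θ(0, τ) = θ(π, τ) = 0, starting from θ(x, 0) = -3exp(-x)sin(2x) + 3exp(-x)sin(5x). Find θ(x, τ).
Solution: Substitute θ = exp(-x)u.
Then θ_x = exp(-x)(u_x - u), θ_xx = exp(-x)(u_xx - 2u_x + u), θ_τ = exp(-x)u_τ; substituting and dividing by exp(-x), the lower-order terms cancel: u_τ = 2u_xx (standard heat equation).
Data for u: u(x,0) = exp(x)θ(x,0) = -3sin(2x) + 3sin(5x). The boundary conditions carry over: u(0,τ) = u(π,τ) = 0.
Separating variables: u = Σ c_n exp(-2n²τ) sin(nx). From u(x,0) = -3sin(2x) + 3sin(5x): c_2=-3, c_5=3.
So u(x,τ) = -3exp(-8τ)sin(2x) + 3exp(-50τ)sin(5x), and θ(x,τ) = exp(-x)u(x,τ).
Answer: θ(x, τ) = -3exp(-x)exp(-8τ)sin(2x) + 3exp(-x)exp(-50τ)sin(5x)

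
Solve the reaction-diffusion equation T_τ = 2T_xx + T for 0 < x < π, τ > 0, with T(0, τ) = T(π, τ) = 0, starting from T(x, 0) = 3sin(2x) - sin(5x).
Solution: Substitute T = exp(τ)u, i.e. u = exp(-τ)T.
By the product rule, T_τ = exp(τ)(u_τ + u), T_xx = exp(τ)u_xx.
Substituting into the PDE and dividing by exp(τ): u_τ + u = 2u_xx + u.
The lower-order terms cancel, leaving the standard heat equation u_τ = 2u_xx.
Initial data for u: u(x,0) = T(x,0) = 3sin(2x) - sin(5x). The boundary conditions carry over: u(0,τ) = u(π,τ) = 0.
Solve for u:
  Using separation of variables u = X(x)G(τ):
  Eigenfunctions: sin(nx), n = 1, 2, 3, ...
  General solution: u(x, τ) = Σ c_n sin(nx) exp(-2n² τ)
  Matching u(x,0) = 3sin(2x) - sin(5x) term by term: c_2=3, c_5=-1.
Hence u(x,τ) = 3exp(-8τ)sin(2x) - exp(-50τ)sin(5x).
Transform back: T(x,τ) = exp(τ)u(x,τ).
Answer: T(x, τ) = 3exp(-7τ)sin(2x) - exp(-49τ)sin(5x)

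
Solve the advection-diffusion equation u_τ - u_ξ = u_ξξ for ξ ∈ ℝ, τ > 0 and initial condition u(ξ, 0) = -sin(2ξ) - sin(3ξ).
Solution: Moving frame: η = ξ + τ, σ = τ, u = w(η,σ), so u_τ = w_σ + w_η and u_ξξ = w_ηη.
Hence u_τ - u_ξ = w_σ and the PDE becomes the heat equation w_σ = w_ηη on η ∈ ℝ.
Initial data: w(η,0) = u(η,0) = -sin(2η) - sin(3η). Each mode sin(nη) decays as exp(-n²σ) on ℝ, so w(η,σ) = Σ c_n exp(-n²σ) sin(nη) with c_2=-1, c_3=-1: w(η,σ) = -exp(-4σ)sin(2η) - exp(-9σ)sin(3η).
Substituting back: u(ξ,τ) = w(ξ + τ, τ).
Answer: u(ξ, τ) = -exp(-4τ)sin(2ξ + 2τ) - exp(-9τ)sin(3ξ + 3τ)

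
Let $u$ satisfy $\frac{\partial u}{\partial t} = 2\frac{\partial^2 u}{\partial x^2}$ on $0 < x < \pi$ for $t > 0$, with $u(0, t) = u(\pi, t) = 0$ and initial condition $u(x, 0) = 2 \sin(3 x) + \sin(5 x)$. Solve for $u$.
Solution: Separating variables: $u = \sum c_n e^{-2n^2t} \sin(nx)$. From $u(x,0) = 2 \sin(3 x) + \sin(5 x)$: $c_3=2, c_5=1$.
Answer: $u(x, t) = 2 e^{-18 t} \sin(3 x) + e^{-50 t} \sin(5 x)$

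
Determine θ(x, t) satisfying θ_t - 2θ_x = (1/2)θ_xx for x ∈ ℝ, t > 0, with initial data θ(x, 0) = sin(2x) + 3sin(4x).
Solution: Moving frame: η = x + 2t, σ = t, θ = u(η,σ), so θ_t = u_σ + 2u_η and θ_xx = u_ηη.
Hence θ_t - 2θ_x = u_σ and the PDE becomes the heat equation u_σ = (1/2)u_ηη on η ∈ ℝ.
Initial data: u(η,0) = θ(η,0) = sin(2η) + 3sin(4η). Each mode sin(nη) decays as exp(-n²σ/2) on ℝ, so u(η,σ) = Σ c_n exp(-n²σ/2) sin(nη) with c_2=1, c_4=3: u(η,σ) = exp(-2σ)sin(2η) + 3exp(-8σ)sin(4η).
Substituting back: θ(x,t) = u(x + 2t, t).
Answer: θ(x, t) = exp(-2t)sin(4t + 2x) + 3exp(-8t)sin(8t + 4x)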